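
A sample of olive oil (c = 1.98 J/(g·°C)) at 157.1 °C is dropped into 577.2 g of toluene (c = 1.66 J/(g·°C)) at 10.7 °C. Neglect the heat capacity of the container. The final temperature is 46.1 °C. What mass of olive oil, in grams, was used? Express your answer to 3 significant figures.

m = 154 g

q_gained = (577.2 × 1.66) × (46.1 − 10.7) = 33920 J
q_lost = m × 1.98 × (157.1 − 46.1) = 219.78 m
m = 33920 / 219.78 = 154 g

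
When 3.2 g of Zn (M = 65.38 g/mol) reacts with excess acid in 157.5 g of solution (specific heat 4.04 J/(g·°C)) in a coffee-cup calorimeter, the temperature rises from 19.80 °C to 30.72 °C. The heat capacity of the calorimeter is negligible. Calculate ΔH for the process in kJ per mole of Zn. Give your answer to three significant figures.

|ΔT| = |30.72 − 19.80| = 10.92 °C
|q_surr| = (157.5 × 4.04) × 10.92 = 636.3 × 10.92 = 6948 J
n(Zn) = 3.2 / 65.38 = 0.04894 mol
Temperature rose, so q_rxn = −|q_surr| = -6.948 kJ
ΔH = q_rxn / n = -142.0 kJ/mol

ΔH = -142 kJ/mol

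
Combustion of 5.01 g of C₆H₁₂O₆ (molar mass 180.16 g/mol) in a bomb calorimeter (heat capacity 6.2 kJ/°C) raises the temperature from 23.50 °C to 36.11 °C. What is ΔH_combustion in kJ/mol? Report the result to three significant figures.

ΔT = 36.11 − 23.50 = 12.61 °C
q_cal = C_cal × ΔT = 6.2 × 12.61 = 78.182 kJ
n = 5.01 / 180.16 = 0.02781 mol
q_rxn = −q_cal = -78.182 kJ
ΔH = -78.182 / 0.02781 = -2811 kJ/mol

ΔH = -2810 kJ/mol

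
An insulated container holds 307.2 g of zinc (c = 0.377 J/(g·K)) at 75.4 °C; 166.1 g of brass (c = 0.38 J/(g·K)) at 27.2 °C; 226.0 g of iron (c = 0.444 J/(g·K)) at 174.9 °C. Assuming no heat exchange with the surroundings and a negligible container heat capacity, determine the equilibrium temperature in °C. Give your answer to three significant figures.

Σ mᵢcᵢ(T − Tᵢ) = 0  ⇒  T = Σ mᵢcᵢTᵢ / Σ mᵢcᵢ
Σ mᵢcᵢ = 307.2×0.377 + 166.1×0.38 + 226.0×0.444 = 279.2764
Σ mᵢcᵢTᵢ = 115.8144×75.4 + 63.118×27.2 + 100.344×174.9 = 27999
T = 27999 / 279.2764 = 100.3 °C

T_f = 100 °C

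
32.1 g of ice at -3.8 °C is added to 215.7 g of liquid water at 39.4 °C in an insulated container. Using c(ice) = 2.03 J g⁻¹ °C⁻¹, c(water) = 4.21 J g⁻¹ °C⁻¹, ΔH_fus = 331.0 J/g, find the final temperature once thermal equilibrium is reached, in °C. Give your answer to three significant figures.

Heat to bring ice to 0 °C and melt it: q₁ = 32.1×2.03×3.8 + 32.1×331.0 = 10873 J
Heat the water can supply cooling to 0 °C: 215.7×4.21×39.4 = 35779.0 J > q₁, so all ice melts.
Energy balance: 215.7×4.21×(39.4 − T) = 10873 + 32.1×4.21×(T − 0)
908.097(39.4 − T) = 10873 + 135.141 T
35779.0 − 10873 = 1043.238 T
T = 24906.0 / 1043.238 = 23.87 °C

T_f = 23.9 °C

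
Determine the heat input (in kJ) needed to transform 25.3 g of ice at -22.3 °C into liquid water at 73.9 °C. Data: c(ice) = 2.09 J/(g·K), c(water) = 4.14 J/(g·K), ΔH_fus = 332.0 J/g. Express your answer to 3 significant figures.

q1 (heat ice -22.3→0.0 °C): 25.3 × 2.09 × 22.3 = 1179 J
q2 (melt at 0 °C): 25.3 × 332.0 = 8400 J
q3 (heat water 0.0→73.9 °C): 25.3 × 4.14 × 73.9 = 7740 J
Total: 1179 + 8400 + 7740 = 17319 J = 17.3 kJ

q = 17.3 kJ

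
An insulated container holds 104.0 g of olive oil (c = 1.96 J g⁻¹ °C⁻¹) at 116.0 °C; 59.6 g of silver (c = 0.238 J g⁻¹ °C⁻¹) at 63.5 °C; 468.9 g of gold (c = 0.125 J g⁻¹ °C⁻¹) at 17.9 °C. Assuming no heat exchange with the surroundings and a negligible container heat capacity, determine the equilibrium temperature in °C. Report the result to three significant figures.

Σ mᵢcᵢ(T − Tᵢ) = 0  ⇒  T = Σ mᵢcᵢTᵢ / Σ mᵢcᵢ
Σ mᵢcᵢ = 104.0×1.96 + 59.6×0.238 + 468.9×0.125 = 276.6373
Σ mᵢcᵢTᵢ = 203.84×116.0 + 14.1848×63.5 + 58.6125×17.9 = 25595
T = 25595 / 276.6373 = 92.52 °C

T_f = 92.5 °C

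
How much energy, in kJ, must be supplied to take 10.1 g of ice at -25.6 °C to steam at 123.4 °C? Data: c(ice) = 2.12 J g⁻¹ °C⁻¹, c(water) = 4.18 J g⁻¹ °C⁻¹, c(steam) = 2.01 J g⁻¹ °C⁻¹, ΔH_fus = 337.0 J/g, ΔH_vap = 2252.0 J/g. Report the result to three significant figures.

q1 (heat ice -25.6→0.0 °C): 10.1 × 2.12 × 25.6 = 548 J
q2 (melt at 0 °C): 10.1 × 337.0 = 3404 J
q3 (heat water 0.0→100.0 °C): 10.1 × 4.18 × 100.0 = 4222 J
q4 (vaporize at 100 °C): 10.1 × 2252.0 = 22745 J
q5 (heat steam 100.0→123.4 °C): 10.1 × 2.01 × 23.4 = 475 J
Total: 548 + 3404 + 4222 + 22745 + 475 = 31394 J = 31.4 kJ

q = 31.4 kJ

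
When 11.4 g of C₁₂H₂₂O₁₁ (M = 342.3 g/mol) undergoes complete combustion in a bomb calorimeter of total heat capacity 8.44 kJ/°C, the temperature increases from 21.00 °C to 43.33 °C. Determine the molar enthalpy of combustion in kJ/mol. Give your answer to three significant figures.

ΔT = 43.33 − 21.00 = 22.33 °C
q_cal = C_cal × ΔT = 8.44 × 22.33 = 188.4652 kJ
n = 11.4 / 342.3 = 0.03330 mol
q_rxn = −q_cal = -188.4652 kJ
ΔH = -188.4652 / 0.03330 = -5660 kJ/mol

ΔH = -5660 kJ/mol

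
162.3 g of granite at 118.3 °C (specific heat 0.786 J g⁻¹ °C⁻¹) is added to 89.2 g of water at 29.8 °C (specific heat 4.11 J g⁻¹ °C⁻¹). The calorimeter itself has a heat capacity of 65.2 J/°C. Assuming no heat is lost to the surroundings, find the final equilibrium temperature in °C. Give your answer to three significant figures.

Heat lost by granite = heat gained by water + calorimeter.
(162.3)(0.786)(118.3 − T) = [(89.2)(4.11) + 65.2](T − 29.8)
127.5678 (118.3 − T) = 431.812 (T − 29.8)
15091 − 127.5678 T = 431.812 T − 12868
27959 = 559.3798 T
T = 49.98 °C

T_f = 50.0 °C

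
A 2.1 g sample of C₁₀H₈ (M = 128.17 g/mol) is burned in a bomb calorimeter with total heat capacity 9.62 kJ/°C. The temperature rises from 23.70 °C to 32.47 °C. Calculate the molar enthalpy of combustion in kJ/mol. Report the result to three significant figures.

ΔT = 32.47 − 23.70 = 8.77 °C
q_cal = C_cal × ΔT = 9.62 × 8.77 = 84.3674 kJ
n = 2.1 / 128.17 = 0.01638 mol
q_rxn = −q_cal = -84.3674 kJ
ΔH = -84.3674 / 0.01638 = -5151 kJ/mol

ΔH = -5150 kJ/mol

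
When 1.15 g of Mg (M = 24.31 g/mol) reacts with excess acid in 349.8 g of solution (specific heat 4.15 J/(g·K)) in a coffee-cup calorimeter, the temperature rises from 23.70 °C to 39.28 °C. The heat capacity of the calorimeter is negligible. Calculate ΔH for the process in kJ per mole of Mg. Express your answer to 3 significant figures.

ΔH = -478 kJ/mol

|ΔT| = |39.28 − 23.70| = 15.58 °C
|q_surr| = (349.8 × 4.15) × 15.58 = 1451.67 × 15.58 = 22620 J
n(Mg) = 1.15 / 24.31 = 0.04731 mol
Temperature rose, so q_rxn = −|q_surr| = -22.62 kJ
ΔH = q_rxn / n = -478.1 kJ/mol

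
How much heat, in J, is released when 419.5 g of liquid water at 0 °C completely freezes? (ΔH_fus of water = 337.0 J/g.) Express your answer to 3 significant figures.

q = 141000 J

q = m × ΔH_fus = 419.5 × 337.0 = 141400 J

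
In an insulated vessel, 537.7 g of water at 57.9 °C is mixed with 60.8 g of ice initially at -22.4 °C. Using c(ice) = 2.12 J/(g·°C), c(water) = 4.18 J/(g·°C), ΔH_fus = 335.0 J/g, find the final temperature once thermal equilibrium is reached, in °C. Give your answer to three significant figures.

Heat to bring ice to 0 °C and melt it: q₁ = 60.8×2.12×22.4 + 60.8×335.0 = 23255 J
Heat the water can supply cooling to 0 °C: 537.7×4.18×57.9 = 130135 J > q₁, so all ice melts.
Energy balance: 537.7×4.18×(57.9 − T) = 23255 + 60.8×4.18×(T − 0)
2247.586(57.9 − T) = 23255 + 254.144 T
130135 − 23255 = 2501.730 T
T = 106880 / 2501.730 = 42.72 °C

T_f = 42.7 °C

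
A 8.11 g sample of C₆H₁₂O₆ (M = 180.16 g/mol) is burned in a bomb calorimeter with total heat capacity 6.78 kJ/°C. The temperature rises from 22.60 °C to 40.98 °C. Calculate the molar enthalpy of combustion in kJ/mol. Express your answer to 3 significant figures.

ΔH = -2770 kJ/mol

ΔT = 40.98 − 22.60 = 18.38 °C
q_cal = C_cal × ΔT = 6.78 × 18.38 = 124.6164 kJ
n = 8.11 / 180.16 = 0.04502 mol
q_rxn = −q_cal = -124.6164 kJ
ΔH = -124.6164 / 0.04502 = -2768 kJ/mol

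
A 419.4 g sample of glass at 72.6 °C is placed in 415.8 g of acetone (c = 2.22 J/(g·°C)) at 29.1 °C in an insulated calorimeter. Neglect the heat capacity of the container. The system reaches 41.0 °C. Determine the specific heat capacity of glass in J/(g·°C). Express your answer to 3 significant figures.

q_gained = (415.8 × 2.22) × (41.0 − 29.1) = 10985 J
q_lost = 419.4 × c × (72.6 − 41.0) = 13253.04 c
Set equal: c = 10985 / 13253.04 = 0.829 J/(g·°C)

c = 0.829 J/(g·°C)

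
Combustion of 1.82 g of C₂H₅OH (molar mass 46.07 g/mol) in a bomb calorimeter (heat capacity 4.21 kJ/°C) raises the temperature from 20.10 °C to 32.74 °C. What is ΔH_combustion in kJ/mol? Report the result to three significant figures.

ΔH = -1350 kJ/mol

ΔT = 32.74 − 20.10 = 12.64 °C
q_cal = C_cal × ΔT = 4.21 × 12.64 = 53.2144 kJ
n = 1.82 / 46.07 = 0.03951 mol
q_rxn = −q_cal = -53.2144 kJ
ΔH = -53.2144 / 0.03951 = -1347 kJ/mol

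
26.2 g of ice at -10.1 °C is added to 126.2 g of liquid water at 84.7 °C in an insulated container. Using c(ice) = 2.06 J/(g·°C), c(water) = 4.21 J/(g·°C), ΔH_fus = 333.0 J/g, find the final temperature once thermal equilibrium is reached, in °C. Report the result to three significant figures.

T_f = 55.7 °C

Heat to bring ice to 0 °C and melt it: q₁ = 26.2×2.06×10.1 + 26.2×333.0 = 9269.7 J
Heat the water can supply cooling to 0 °C: 126.2×4.21×84.7 = 45001.3 J > q₁, so all ice melts.
Energy balance: 126.2×4.21×(84.7 − T) = 9269.7 + 26.2×4.21×(T − 0)
531.302(84.7 − T) = 9269.7 + 110.302 T
45001.3 − 9269.7 = 641.604 T
T = 35731.6 / 641.604 = 55.69 °C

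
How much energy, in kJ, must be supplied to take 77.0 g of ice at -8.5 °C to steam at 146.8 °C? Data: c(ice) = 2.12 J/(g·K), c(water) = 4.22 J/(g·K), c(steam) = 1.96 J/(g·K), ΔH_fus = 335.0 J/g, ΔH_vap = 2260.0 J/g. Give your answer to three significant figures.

q = 241 kJ

q1 (heat ice -8.5→0.0 °C): 77.0 × 2.12 × 8.5 = 1388 J
q2 (melt at 0 °C): 77.0 × 335.0 = 25795 J
q3 (heat water 0.0→100.0 °C): 77.0 × 4.22 × 100.0 = 32494 J
q4 (vaporize at 100 °C): 77.0 × 2260.0 = 174020 J
q5 (heat steam 100.0→146.8 °C): 77.0 × 1.96 × 46.8 = 7063 J
Total: 1388 + 25795 + 32494 + 174020 + 7063 = 240760 J = 241 kJ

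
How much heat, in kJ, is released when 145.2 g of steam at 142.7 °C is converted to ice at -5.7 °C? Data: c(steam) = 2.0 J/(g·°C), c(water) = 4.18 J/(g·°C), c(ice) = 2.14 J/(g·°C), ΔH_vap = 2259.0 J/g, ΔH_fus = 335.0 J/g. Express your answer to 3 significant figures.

q = 452 kJ

q1 (cool steam 142.7→100 °C): 145.2 × 2.0 × 42.7 = 12400 J
q2 (condense at 100 °C): 145.2 × 2259.0 = 328007 J
q3 (cool water 100→0 °C): 145.2 × 4.18 × 100.0 = 60694 J
q4 (freeze at 0 °C): 145.2 × 335.0 = 48642 J
q5 (cool ice 0→-5.7 °C): 145.2 × 2.14 × 5.7 = 1771 J
Total: 12400 + 328007 + 60694 + 48642 + 1771 = 451514 J = 452 kJ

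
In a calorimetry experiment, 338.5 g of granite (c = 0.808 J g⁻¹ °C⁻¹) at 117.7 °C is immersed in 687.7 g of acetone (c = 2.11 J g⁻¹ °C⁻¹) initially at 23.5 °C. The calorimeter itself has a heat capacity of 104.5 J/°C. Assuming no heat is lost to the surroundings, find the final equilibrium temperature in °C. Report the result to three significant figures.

Heat lost by granite = heat gained by acetone + calorimeter.
(338.5)(0.808)(117.7 − T) = [(687.7)(2.11) + 104.5](T − 23.5)
273.508 (117.7 − T) = 1555.547 (T − 23.5)
32192 − 273.508 T = 1555.547 T − 36555
68747 = 1829.055 T
T = 37.59 °C

T_f = 37.6 °C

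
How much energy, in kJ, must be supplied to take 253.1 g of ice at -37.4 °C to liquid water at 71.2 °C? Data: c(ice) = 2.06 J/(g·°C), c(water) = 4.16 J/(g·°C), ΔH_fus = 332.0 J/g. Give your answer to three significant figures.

q = 178 kJ

q1 (heat ice -37.4→0.0 °C): 253.1 × 2.06 × 37.4 = 19500 J
q2 (melt at 0 °C): 253.1 × 332.0 = 84029 J
q3 (heat water 0.0→71.2 °C): 253.1 × 4.16 × 71.2 = 74966 J
Total: 19500 + 84029 + 74966 = 178495 J = 178 kJ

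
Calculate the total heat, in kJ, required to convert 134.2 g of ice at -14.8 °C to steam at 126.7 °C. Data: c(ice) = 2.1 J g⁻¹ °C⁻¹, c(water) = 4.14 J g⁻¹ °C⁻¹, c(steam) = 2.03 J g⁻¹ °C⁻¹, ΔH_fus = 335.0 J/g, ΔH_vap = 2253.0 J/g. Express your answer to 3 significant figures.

q1 (heat ice -14.8→0.0 °C): 134.2 × 2.1 × 14.8 = 4171 J
q2 (melt at 0 °C): 134.2 × 335.0 = 44957 J
q3 (heat water 0.0→100.0 °C): 134.2 × 4.14 × 100.0 = 55559 J
q4 (vaporize at 100 °C): 134.2 × 2253.0 = 302353 J
q5 (heat steam 100.0→126.7 °C): 134.2 × 2.03 × 26.7 = 7274 J
Total: 4171 + 44957 + 55559 + 302353 + 7274 = 414314 J = 414 kJ

q = 414 kJ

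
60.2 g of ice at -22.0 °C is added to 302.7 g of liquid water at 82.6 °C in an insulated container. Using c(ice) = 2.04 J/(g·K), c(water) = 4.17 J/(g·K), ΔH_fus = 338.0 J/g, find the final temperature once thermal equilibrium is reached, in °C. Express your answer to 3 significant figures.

T_f = 53.7 °C

Heat to bring ice to 0 °C and melt it: q₁ = 60.2×2.04×22.0 + 60.2×338.0 = 23049 J
Heat the water can supply cooling to 0 °C: 302.7×4.17×82.6 = 104263 J > q₁, so all ice melts.
Energy balance: 302.7×4.17×(82.6 − T) = 23049 + 60.2×4.17×(T − 0)
1262.259(82.6 − T) = 23049 + 251.034 T
104263 − 23049 = 1513.293 T
T = 81214 / 1513.293 = 53.67 °C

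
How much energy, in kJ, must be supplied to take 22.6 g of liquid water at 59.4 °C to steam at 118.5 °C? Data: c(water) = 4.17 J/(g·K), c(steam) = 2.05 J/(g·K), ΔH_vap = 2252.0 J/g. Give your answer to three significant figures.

q = 55.6 kJ

q1 (heat water 59.4→100.0 °C): 22.6 × 4.17 × 40.6 = 3826 J
q2 (vaporize at 100 °C): 22.6 × 2252.0 = 50895 J
q3 (heat steam 100.0→118.5 °C): 22.6 × 2.05 × 18.5 = 857 J
Total: 3826 + 50895 + 857 = 55578 J = 55.6 kJ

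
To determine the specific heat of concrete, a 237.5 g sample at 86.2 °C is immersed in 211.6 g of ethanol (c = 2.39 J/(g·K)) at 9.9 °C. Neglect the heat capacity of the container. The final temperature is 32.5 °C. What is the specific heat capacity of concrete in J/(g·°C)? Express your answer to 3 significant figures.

c = 0.896 J/(g·°C)

q_gained = (211.6 × 2.39) × (32.5 − 9.9) = 11430 J
q_lost = 237.5 × c × (86.2 − 32.5) = 12753.75 c
Set equal: c = 11430 / 12753.75 = 0.896 J/(g·°C)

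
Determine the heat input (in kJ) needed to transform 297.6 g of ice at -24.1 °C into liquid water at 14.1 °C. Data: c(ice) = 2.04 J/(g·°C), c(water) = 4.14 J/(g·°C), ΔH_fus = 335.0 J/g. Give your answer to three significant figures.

q1 (heat ice -24.1→0.0 °C): 297.6 × 2.04 × 24.1 = 14631 J
q2 (melt at 0 °C): 297.6 × 335.0 = 99696 J
q3 (heat water 0.0→14.1 °C): 297.6 × 4.14 × 14.1 = 17372 J
Total: 14631 + 99696 + 17372 = 131699 J = 132 kJ

q = 132 kJ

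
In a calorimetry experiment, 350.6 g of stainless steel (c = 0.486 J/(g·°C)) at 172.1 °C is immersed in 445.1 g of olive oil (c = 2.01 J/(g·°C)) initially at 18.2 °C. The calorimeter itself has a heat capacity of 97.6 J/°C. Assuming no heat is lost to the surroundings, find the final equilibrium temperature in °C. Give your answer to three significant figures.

T_f = 40.8 °C

Heat lost by stainless steel = heat gained by olive oil + calorimeter.
(350.6)(0.486)(172.1 − T) = [(445.1)(2.01) + 97.6](T − 18.2)
170.3916 (172.1 − T) = 992.251 (T − 18.2)
29324 − 170.3916 T = 992.251 T − 18059
47383 = 1162.6426 T
T = 40.75 °C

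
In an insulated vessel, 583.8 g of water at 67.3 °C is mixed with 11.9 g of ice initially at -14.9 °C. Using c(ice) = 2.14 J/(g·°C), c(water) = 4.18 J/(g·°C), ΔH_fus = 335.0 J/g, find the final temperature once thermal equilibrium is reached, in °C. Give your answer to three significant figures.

Heat to bring ice to 0 °C and melt it: q₁ = 11.9×2.14×14.9 + 11.9×335.0 = 4365.9 J
Heat the water can supply cooling to 0 °C: 583.8×4.18×67.3 = 164231 J > q₁, so all ice melts.
Energy balance: 583.8×4.18×(67.3 − T) = 4365.9 + 11.9×4.18×(T − 0)
2440.284(67.3 − T) = 4365.9 + 49.742 T
164231 − 4365.9 = 2490.026 T
T = 159865.1 / 2490.026 = 64.20 °C

T_f = 64.2 °C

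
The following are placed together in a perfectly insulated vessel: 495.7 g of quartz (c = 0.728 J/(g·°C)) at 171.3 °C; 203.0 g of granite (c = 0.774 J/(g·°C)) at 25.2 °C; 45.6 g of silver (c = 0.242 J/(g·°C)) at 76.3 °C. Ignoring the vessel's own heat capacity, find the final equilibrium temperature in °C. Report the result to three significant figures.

Σ mᵢcᵢ(T − Tᵢ) = 0  ⇒  T = Σ mᵢcᵢTᵢ / Σ mᵢcᵢ
Σ mᵢcᵢ = 495.7×0.728 + 203.0×0.774 + 45.6×0.242 = 529.0268
Σ mᵢcᵢTᵢ = 360.8696×171.3 + 157.122×25.2 + 11.0352×76.3 = 66618
T = 66618 / 529.0268 = 125.9 °C

T_f = 126 °C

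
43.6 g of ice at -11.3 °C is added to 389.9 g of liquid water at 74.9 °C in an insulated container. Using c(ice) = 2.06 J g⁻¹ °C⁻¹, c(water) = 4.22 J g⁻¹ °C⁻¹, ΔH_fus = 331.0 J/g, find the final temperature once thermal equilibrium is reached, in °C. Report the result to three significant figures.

Heat to bring ice to 0 °C and melt it: q₁ = 43.6×2.06×11.3 + 43.6×331.0 = 15447 J
Heat the water can supply cooling to 0 °C: 389.9×4.22×74.9 = 123239 J > q₁, so all ice melts.
Energy balance: 389.9×4.22×(74.9 − T) = 15447 + 43.6×4.22×(T − 0)
1645.378(74.9 − T) = 15447 + 183.992 T
123239 − 15447 = 1829.370 T
T = 107792 / 1829.370 = 58.92 °C

T_f = 58.9 °C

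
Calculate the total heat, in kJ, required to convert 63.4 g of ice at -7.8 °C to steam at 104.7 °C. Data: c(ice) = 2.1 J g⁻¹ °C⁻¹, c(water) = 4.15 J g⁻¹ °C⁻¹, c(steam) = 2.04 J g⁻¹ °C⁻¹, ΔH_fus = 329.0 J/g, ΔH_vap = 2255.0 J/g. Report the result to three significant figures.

q1 (heat ice -7.8→0.0 °C): 63.4 × 2.1 × 7.8 = 1038 J
q2 (melt at 0 °C): 63.4 × 329.0 = 20859 J
q3 (heat water 0.0→100.0 °C): 63.4 × 4.15 × 100.0 = 26311 J
q4 (vaporize at 100 °C): 63.4 × 2255.0 = 142967 J
q5 (heat steam 100.0→104.7 °C): 63.4 × 2.04 × 4.7 = 608 J
Total: 1038 + 20859 + 26311 + 142967 + 608 = 191783 J = 192 kJ

q = 192 kJ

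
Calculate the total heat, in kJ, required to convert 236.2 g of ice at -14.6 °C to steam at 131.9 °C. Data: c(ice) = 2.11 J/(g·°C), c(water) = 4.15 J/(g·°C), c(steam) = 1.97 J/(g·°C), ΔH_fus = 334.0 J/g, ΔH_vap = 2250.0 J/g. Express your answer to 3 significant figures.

q = 730 kJ

q1 (heat ice -14.6→0.0 °C): 236.2 × 2.11 × 14.6 = 7276 J
q2 (melt at 0 °C): 236.2 × 334.0 = 78891 J
q3 (heat water 0.0→100.0 °C): 236.2 × 4.15 × 100.0 = 98023 J
q4 (vaporize at 100 °C): 236.2 × 2250.0 = 531450 J
q5 (heat steam 100.0→131.9 °C): 236.2 × 1.97 × 31.9 = 14844 J
Total: 7276 + 78891 + 98023 + 531450 + 14844 = 730484 J = 730 kJ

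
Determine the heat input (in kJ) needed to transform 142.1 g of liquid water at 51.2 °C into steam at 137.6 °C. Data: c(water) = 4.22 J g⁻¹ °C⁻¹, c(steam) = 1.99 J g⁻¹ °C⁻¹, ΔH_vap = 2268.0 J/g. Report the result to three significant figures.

q1 (heat water 51.2→100.0 °C): 142.1 × 4.22 × 48.8 = 29264 J
q2 (vaporize at 100 °C): 142.1 × 2268.0 = 322283 J
q3 (heat steam 100.0→137.6 °C): 142.1 × 1.99 × 37.6 = 10632 J
Total: 29264 + 322283 + 10632 = 362179 J = 362 kJ

q = 362 kJ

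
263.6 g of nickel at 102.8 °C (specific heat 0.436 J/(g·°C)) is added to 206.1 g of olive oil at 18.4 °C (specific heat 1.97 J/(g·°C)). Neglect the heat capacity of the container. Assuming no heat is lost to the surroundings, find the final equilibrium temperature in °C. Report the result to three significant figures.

T_f = 37.0 °C

Heat lost by nickel = heat gained by olive oil.
(263.6)(0.436)(102.8 − T) = (206.1)(1.97)(T − 18.4)
114.9296 (102.8 − T) = 406.017 (T − 18.4)
11815 − 114.9296 T = 406.017 T − 7470.7
19285.7 = 520.9466 T
T = 37.02 °C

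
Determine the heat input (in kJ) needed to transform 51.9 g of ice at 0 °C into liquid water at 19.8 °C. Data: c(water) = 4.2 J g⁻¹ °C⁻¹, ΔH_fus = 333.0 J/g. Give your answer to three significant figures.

q1 (melt at 0 °C): 51.9 × 333.0 = 17283 J
q2 (heat water 0.0→19.8 °C): 51.9 × 4.2 × 19.8 = 4316 J
Total: 17283 + 4316 = 21599 J = 21.6 kJ

q = 21.6 kJ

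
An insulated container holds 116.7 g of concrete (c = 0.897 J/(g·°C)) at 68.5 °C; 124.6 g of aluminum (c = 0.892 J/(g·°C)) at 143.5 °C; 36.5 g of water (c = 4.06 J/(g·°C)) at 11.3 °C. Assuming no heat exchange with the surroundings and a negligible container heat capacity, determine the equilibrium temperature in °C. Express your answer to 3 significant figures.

Σ mᵢcᵢ(T − Tᵢ) = 0  ⇒  T = Σ mᵢcᵢTᵢ / Σ mᵢcᵢ
Σ mᵢcᵢ = 116.7×0.897 + 124.6×0.892 + 36.5×4.06 = 364.0131
Σ mᵢcᵢTᵢ = 104.6799×68.5 + 111.1432×143.5 + 148.19×11.3 = 24794
T = 24794 / 364.0131 = 68.11 °C

T_f = 68.1 °C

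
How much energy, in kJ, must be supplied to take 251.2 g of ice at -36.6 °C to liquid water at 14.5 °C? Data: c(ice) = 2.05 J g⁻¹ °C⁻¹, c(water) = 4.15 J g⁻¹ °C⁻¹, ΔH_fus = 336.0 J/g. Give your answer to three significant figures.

q = 118 kJ

q1 (heat ice -36.6→0.0 °C): 251.2 × 2.05 × 36.6 = 18848 J
q2 (melt at 0 °C): 251.2 × 336.0 = 84403 J
q3 (heat water 0.0→14.5 °C): 251.2 × 4.15 × 14.5 = 15116 J
Total: 18848 + 84403 + 15116 = 118367 J = 118 kJ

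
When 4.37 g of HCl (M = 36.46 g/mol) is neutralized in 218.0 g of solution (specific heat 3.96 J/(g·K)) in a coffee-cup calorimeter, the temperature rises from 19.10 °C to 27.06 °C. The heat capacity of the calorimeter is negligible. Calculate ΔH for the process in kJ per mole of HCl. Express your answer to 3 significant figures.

ΔH = -57.3 kJ/mol

|ΔT| = |27.06 − 19.10| = 7.96 °C
|q_surr| = (218.0 × 3.96) × 7.96 = 863.28 × 7.96 = 6872 J
n(HCl) = 4.37 / 36.46 = 0.1199 mol
Temperature rose, so q_rxn = −|q_surr| = -6.872 kJ
ΔH = q_rxn / n = -57.31 kJ/mol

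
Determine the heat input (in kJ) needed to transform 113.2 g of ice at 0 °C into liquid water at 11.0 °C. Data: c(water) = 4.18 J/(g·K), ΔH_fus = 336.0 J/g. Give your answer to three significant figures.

q = 43.2 kJ

q1 (melt at 0 °C): 113.2 × 336.0 = 38035 J
q2 (heat water 0.0→11.0 °C): 113.2 × 4.18 × 11.0 = 5205 J
Total: 38035 + 5205 = 43240 J = 43.2 kJ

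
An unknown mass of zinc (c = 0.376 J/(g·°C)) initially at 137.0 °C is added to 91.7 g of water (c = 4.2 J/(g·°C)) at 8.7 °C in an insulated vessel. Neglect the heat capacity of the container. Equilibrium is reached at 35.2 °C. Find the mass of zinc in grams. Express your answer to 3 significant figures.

m = 267 g

q_gained = (91.7 × 4.2) × (35.2 − 8.7) = 10210 J
q_lost = m × 0.376 × (137.0 − 35.2) = 38.2768 m
m = 10210 / 38.2768 = 267 g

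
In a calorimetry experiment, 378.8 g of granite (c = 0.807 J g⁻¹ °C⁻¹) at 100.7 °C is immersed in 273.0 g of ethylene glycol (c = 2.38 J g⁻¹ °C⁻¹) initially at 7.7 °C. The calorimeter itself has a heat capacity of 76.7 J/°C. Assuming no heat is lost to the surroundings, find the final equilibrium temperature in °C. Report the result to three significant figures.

Heat lost by granite = heat gained by ethylene glycol + calorimeter.
(378.8)(0.807)(100.7 − T) = [(273.0)(2.38) + 76.7](T − 7.7)
305.6916 (100.7 − T) = 726.44 (T − 7.7)
30783 − 305.6916 T = 726.44 T − 5593.6
36376.6 = 1032.1316 T
T = 35.24 °C

T_f = 35.2 °C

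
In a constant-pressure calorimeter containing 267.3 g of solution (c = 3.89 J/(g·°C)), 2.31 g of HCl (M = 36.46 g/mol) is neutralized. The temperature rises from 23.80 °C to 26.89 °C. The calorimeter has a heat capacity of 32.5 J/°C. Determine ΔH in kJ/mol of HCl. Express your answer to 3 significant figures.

|ΔT| = |26.89 − 23.80| = 3.09 °C
|q_surr| = (267.3 × 3.89 + 32.5) × 3.09 = 1072.297 × 3.09 = 3313 J
n(HCl) = 2.31 / 36.46 = 0.06336 mol
Temperature rose, so q_rxn = −|q_surr| = -3.313 kJ
ΔH = q_rxn / n = -52.29 kJ/mol

ΔH = -52.3 kJ/mol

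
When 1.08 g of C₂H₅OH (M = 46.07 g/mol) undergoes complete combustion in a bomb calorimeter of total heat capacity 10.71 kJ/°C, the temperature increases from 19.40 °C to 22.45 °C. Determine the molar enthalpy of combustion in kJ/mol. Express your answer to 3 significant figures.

ΔH = -1390 kJ/mol

ΔT = 22.45 − 19.40 = 3.05 °C
q_cal = C_cal × ΔT = 10.71 × 3.05 = 32.6655 kJ
n = 1.08 / 46.07 = 0.02344 mol
q_rxn = −q_cal = -32.6655 kJ
ΔH = -32.6655 / 0.02344 = -1394 kJ/mol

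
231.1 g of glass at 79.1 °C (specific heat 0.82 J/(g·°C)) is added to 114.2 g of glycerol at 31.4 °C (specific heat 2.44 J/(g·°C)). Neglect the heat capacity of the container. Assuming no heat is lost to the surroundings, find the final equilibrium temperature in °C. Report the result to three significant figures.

Heat lost by glass = heat gained by glycerol.
(231.1)(0.82)(79.1 − T) = (114.2)(2.44)(T − 31.4)
189.502 (79.1 − T) = 278.648 (T − 31.4)
14990 − 189.502 T = 278.648 T − 8749.5
23739.5 = 468.150 T
T = 50.71 °C

T_f = 50.7 °C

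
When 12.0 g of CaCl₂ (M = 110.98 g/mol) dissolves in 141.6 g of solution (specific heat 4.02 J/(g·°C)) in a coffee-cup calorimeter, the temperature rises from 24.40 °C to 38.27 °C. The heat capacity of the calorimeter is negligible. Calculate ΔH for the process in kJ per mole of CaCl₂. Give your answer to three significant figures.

|ΔT| = |38.27 − 24.40| = 13.87 °C
|q_surr| = (141.6 × 4.02) × 13.87 = 569.232 × 13.87 = 7895 J
n(CaCl₂) = 12.0 / 110.98 = 0.1081 mol
Temperature rose, so q_rxn = −|q_surr| = -7.895 kJ
ΔH = q_rxn / n = -73.03 kJ/mol

ΔH = -73.0 kJ/mol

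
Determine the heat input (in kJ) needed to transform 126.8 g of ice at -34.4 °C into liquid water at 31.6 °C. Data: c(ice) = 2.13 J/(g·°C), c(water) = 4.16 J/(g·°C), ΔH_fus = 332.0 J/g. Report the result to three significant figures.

q = 68.1 kJ

q1 (heat ice -34.4→0.0 °C): 126.8 × 2.13 × 34.4 = 9291 J
q2 (melt at 0 °C): 126.8 × 332.0 = 42098 J
q3 (heat water 0.0→31.6 °C): 126.8 × 4.16 × 31.6 = 16669 J
Total: 9291 + 42098 + 16669 = 68058 J = 68.1 kJ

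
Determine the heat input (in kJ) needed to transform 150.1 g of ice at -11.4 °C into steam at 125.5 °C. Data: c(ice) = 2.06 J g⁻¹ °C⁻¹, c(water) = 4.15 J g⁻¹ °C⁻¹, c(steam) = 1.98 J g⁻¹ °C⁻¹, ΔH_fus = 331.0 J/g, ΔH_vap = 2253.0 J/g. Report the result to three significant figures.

q = 461 kJ

q1 (heat ice -11.4→0.0 °C): 150.1 × 2.06 × 11.4 = 3525 J
q2 (melt at 0 °C): 150.1 × 331.0 = 49683 J
q3 (heat water 0.0→100.0 °C): 150.1 × 4.15 × 100.0 = 62292 J
q4 (vaporize at 100 °C): 150.1 × 2253.0 = 338175 J
q5 (heat steam 100.0→125.5 °C): 150.1 × 1.98 × 25.5 = 7579 J
Total: 3525 + 49683 + 62292 + 338175 + 7579 = 461254 J = 461 kJ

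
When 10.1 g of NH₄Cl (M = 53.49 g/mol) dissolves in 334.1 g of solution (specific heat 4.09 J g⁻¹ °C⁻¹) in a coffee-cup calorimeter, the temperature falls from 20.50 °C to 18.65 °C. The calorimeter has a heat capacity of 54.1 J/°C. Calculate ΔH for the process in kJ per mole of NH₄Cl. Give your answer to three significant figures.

|ΔT| = |18.65 − 20.50| = 1.85 °C
|q_surr| = (334.1 × 4.09 + 54.1) × 1.85 = 1420.569 × 1.85 = 2628 J
n(NH₄Cl) = 10.1 / 53.49 = 0.1888 mol
Temperature fell, so q_rxn = +|q_surr| = 2.628 kJ
ΔH = q_rxn / n = 13.92 kJ/mol

ΔH = 13.9 kJ/mol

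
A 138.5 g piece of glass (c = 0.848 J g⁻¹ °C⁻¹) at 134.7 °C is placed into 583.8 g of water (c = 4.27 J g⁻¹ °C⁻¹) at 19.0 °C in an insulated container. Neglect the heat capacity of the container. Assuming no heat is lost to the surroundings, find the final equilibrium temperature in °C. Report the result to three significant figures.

T_f = 24.2 °C

Heat lost by glass = heat gained by water.
(138.5)(0.848)(134.7 − T) = (583.8)(4.27)(T − 19.0)
117.448 (134.7 − T) = 2492.826 (T − 19.0)
15820 − 117.448 T = 2492.826 T − 47364
63184 = 2610.274 T
T = 24.21 °C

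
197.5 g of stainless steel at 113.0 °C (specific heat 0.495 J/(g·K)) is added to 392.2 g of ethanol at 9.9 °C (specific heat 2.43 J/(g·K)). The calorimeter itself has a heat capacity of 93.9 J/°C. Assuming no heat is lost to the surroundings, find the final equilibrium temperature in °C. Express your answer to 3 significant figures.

T_f = 18.7 °C

Heat lost by stainless steel = heat gained by ethanol + calorimeter.
(197.5)(0.495)(113.0 − T) = [(392.2)(2.43) + 93.9](T − 9.9)
97.7625 (113.0 − T) = 1046.946 (T − 9.9)
11047 − 97.7625 T = 1046.946 T − 10365
21412 = 1144.7085 T
T = 18.71 °C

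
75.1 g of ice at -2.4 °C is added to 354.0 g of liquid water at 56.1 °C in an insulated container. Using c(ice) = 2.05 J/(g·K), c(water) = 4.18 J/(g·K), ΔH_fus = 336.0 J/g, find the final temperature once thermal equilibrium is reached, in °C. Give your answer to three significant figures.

Heat to bring ice to 0 °C and melt it: q₁ = 75.1×2.05×2.4 + 75.1×336.0 = 25603 J
Heat the water can supply cooling to 0 °C: 354.0×4.18×56.1 = 83012.3 J > q₁, so all ice melts.
Energy balance: 354.0×4.18×(56.1 − T) = 25603 + 75.1×4.18×(T − 0)
1479.72(56.1 − T) = 25603 + 313.918 T
83012.3 − 25603 = 1793.638 T
T = 57409.3 / 1793.638 = 32.01 °C

T_f = 32.0 °C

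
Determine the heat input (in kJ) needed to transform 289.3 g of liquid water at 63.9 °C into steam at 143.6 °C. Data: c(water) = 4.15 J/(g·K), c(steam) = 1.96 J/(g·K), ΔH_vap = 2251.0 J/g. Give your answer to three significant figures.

q1 (heat water 63.9→100.0 °C): 289.3 × 4.15 × 36.1 = 43341 J
q2 (vaporize at 100 °C): 289.3 × 2251.0 = 651214 J
q3 (heat steam 100.0→143.6 °C): 289.3 × 1.96 × 43.6 = 24722 J
Total: 43341 + 651214 + 24722 = 719277 J = 719 kJ

q = 719 kJ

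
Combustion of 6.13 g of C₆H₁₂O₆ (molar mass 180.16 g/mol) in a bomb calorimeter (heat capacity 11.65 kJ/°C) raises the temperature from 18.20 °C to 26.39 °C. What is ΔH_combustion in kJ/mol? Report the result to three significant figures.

ΔT = 26.39 − 18.20 = 8.19 °C
q_cal = C_cal × ΔT = 11.65 × 8.19 = 95.4135 kJ
n = 6.13 / 180.16 = 0.03403 mol
q_rxn = −q_cal = -95.4135 kJ
ΔH = -95.4135 / 0.03403 = -2804 kJ/mol

ΔH = -2800 kJ/mol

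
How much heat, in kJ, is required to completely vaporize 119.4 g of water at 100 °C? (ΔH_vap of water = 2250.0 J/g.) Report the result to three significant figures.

q = 269 kJ

q = m × ΔH_vap = 119.4 × 2250.0 = 268700 J = 269 kJ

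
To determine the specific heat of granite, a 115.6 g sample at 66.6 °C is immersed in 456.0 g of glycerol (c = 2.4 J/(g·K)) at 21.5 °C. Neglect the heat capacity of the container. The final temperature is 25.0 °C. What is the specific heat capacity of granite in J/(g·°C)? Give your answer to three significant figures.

q_gained = (456.0 × 2.4) × (25.0 − 21.5) = 3830.4 J
q_lost = 115.6 × c × (66.6 − 25.0) = 4808.96 c
Set equal: c = 3830.4 / 4808.96 = 0.797 J/(g·°C)

c = 0.797 J/(g·°C)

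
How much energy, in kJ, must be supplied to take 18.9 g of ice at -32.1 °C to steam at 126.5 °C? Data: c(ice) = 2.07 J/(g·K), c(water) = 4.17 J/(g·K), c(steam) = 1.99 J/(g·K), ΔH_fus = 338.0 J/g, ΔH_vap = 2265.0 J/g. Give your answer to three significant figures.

q1 (heat ice -32.1→0.0 °C): 18.9 × 2.07 × 32.1 = 1256 J
q2 (melt at 0 °C): 18.9 × 338.0 = 6388 J
q3 (heat water 0.0→100.0 °C): 18.9 × 4.17 × 100.0 = 7881 J
q4 (vaporize at 100 °C): 18.9 × 2265.0 = 42809 J
q5 (heat steam 100.0→126.5 °C): 18.9 × 1.99 × 26.5 = 997 J
Total: 1256 + 6388 + 7881 + 42809 + 997 = 59331 J = 59.3 kJ

q = 59.3 kJ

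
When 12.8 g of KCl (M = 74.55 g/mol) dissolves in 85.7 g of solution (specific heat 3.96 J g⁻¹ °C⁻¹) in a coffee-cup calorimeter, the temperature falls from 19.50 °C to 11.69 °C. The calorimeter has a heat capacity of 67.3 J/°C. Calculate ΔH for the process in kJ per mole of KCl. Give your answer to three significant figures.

|ΔT| = |11.69 − 19.50| = 7.81 °C
|q_surr| = (85.7 × 3.96 + 67.3) × 7.81 = 406.672 × 7.81 = 3176 J
n(KCl) = 12.8 / 74.55 = 0.1717 mol
Temperature fell, so q_rxn = +|q_surr| = 3.176 kJ
ΔH = q_rxn / n = 18.50 kJ/mol

ΔH = 18.5 kJ/mol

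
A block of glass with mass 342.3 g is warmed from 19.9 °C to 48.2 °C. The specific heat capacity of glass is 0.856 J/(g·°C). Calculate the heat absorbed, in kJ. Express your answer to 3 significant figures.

q = m c ΔT = 342.3 × 0.856 × (48.2 − 19.9)
q = 342.3 × 0.856 × 28.3 = 8292 J = 8.29 kJ

q = 8.29 kJ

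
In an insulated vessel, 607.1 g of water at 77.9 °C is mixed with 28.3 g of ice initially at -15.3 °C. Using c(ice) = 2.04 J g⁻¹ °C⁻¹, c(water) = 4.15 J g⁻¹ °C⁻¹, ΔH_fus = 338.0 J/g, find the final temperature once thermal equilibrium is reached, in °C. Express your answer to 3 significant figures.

Heat to bring ice to 0 °C and melt it: q₁ = 28.3×2.04×15.3 + 28.3×338.0 = 10449 J
Heat the water can supply cooling to 0 °C: 607.1×4.15×77.9 = 196266 J > q₁, so all ice melts.
Energy balance: 607.1×4.15×(77.9 − T) = 10449 + 28.3×4.15×(T − 0)
2519.465(77.9 − T) = 10449 + 117.445 T
196266 − 10449 = 2636.910 T
T = 185817 / 2636.910 = 70.47 °C

T_f = 70.5 °C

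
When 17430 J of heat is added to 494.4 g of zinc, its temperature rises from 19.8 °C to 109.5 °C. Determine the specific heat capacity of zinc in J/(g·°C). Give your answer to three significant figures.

c = 0.393 J/(g·°C)

c = q / (m ΔT) = 17430 / (494.4 × 89.7)
c = 17430 / 44347.68 = 0.393 J/(g·°C)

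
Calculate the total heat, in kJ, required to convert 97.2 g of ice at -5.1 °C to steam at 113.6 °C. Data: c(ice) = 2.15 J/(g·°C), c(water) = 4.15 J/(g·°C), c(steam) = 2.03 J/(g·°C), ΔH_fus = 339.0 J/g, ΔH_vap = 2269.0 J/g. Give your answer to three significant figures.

q = 298 kJ

q1 (heat ice -5.1→0.0 °C): 97.2 × 2.15 × 5.1 = 1066 J
q2 (melt at 0 °C): 97.2 × 339.0 = 32951 J
q3 (heat water 0.0→100.0 °C): 97.2 × 4.15 × 100.0 = 40338 J
q4 (vaporize at 100 °C): 97.2 × 2269.0 = 220547 J
q5 (heat steam 100.0→113.6 °C): 97.2 × 2.03 × 13.6 = 2683 J
Total: 1066 + 32951 + 40338 + 220547 + 2683 = 297585 J = 298 kJ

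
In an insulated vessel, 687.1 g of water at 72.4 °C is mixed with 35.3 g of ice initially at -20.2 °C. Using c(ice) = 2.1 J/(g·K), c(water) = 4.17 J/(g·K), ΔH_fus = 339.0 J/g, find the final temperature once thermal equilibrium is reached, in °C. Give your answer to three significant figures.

Heat to bring ice to 0 °C and melt it: q₁ = 35.3×2.1×20.2 + 35.3×339.0 = 13464 J
Heat the water can supply cooling to 0 °C: 687.1×4.17×72.4 = 207441 J > q₁, so all ice melts.
Energy balance: 687.1×4.17×(72.4 − T) = 13464 + 35.3×4.17×(T − 0)
2865.207(72.4 − T) = 13464 + 147.201 T
207441 − 13464 = 3012.408 T
T = 193977 / 3012.408 = 64.39 °C

T_f = 64.4 °C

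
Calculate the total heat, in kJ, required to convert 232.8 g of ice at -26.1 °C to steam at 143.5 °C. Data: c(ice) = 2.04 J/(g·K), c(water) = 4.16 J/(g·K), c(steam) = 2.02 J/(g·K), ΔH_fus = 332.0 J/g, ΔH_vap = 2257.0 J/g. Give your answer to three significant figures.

q = 732 kJ

q1 (heat ice -26.1→0.0 °C): 232.8 × 2.04 × 26.1 = 12395 J
q2 (melt at 0 °C): 232.8 × 332.0 = 77290 J
q3 (heat water 0.0→100.0 °C): 232.8 × 4.16 × 100.0 = 96845 J
q4 (vaporize at 100 °C): 232.8 × 2257.0 = 525430 J
q5 (heat steam 100.0→143.5 °C): 232.8 × 2.02 × 43.5 = 20456 J
Total: 12395 + 77290 + 96845 + 525430 + 20456 = 732416 J = 732 kJ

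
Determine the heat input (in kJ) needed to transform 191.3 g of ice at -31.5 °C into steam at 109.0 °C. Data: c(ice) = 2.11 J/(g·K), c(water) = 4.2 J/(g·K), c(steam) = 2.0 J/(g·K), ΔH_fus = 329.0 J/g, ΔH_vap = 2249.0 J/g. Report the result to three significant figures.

q1 (heat ice -31.5→0.0 °C): 191.3 × 2.11 × 31.5 = 12715 J
q2 (melt at 0 °C): 191.3 × 329.0 = 62938 J
q3 (heat water 0.0→100.0 °C): 191.3 × 4.2 × 100.0 = 80346 J
q4 (vaporize at 100 °C): 191.3 × 2249.0 = 430234 J
q5 (heat steam 100.0→109.0 °C): 191.3 × 2.0 × 9.0 = 3443 J
Total: 12715 + 62938 + 80346 + 430234 + 3443 = 589676 J = 590 kJ

q = 590 kJ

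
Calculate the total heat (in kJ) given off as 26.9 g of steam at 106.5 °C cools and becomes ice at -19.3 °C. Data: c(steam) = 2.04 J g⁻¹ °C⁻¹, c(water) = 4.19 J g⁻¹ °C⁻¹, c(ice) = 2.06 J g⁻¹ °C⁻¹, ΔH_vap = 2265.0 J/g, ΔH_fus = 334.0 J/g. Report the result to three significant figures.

q = 82.6 kJ

q1 (cool steam 106.5→100 °C): 26.9 × 2.04 × 6.5 = 357 J
q2 (condense at 100 °C): 26.9 × 2265.0 = 60929 J
q3 (cool water 100→0 °C): 26.9 × 4.19 × 100.0 = 11271 J
q4 (freeze at 0 °C): 26.9 × 334.0 = 8985 J
q5 (cool ice 0→-19.3 °C): 26.9 × 2.06 × 19.3 = 1069 J
Total: 357 + 60929 + 11271 + 8985 + 1069 = 82611 J = 82.6 kJ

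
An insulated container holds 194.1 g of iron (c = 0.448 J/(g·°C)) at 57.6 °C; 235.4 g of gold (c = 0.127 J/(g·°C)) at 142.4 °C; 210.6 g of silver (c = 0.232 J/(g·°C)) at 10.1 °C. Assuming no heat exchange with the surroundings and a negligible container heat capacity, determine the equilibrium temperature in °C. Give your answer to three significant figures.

Σ mᵢcᵢ(T − Tᵢ) = 0  ⇒  T = Σ mᵢcᵢTᵢ / Σ mᵢcᵢ
Σ mᵢcᵢ = 194.1×0.448 + 235.4×0.127 + 210.6×0.232 = 165.7118
Σ mᵢcᵢTᵢ = 86.9568×57.6 + 29.8958×142.4 + 48.8592×10.1 = 9759.4
T = 9759.4 / 165.7118 = 58.89 °C

T_f = 58.9 °C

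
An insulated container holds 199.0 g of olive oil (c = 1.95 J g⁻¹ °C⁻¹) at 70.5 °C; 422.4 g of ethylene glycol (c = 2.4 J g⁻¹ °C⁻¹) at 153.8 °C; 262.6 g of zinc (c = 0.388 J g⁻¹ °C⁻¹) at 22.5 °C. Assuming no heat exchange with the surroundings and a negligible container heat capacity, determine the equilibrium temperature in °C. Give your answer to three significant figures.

Σ mᵢcᵢ(T − Tᵢ) = 0  ⇒  T = Σ mᵢcᵢTᵢ / Σ mᵢcᵢ
Σ mᵢcᵢ = 199.0×1.95 + 422.4×2.4 + 262.6×0.388 = 1503.6988
Σ mᵢcᵢTᵢ = 388.05×70.5 + 1013.76×153.8 + 101.8888×22.5 = 185570
T = 185570 / 1503.6988 = 123.4 °C

T_f = 123 °C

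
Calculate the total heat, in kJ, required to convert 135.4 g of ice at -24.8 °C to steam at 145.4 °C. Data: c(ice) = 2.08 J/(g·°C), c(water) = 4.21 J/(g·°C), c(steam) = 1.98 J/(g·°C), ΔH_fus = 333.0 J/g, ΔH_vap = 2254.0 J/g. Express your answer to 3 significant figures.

q = 426 kJ

q1 (heat ice -24.8→0.0 °C): 135.4 × 2.08 × 24.8 = 6984 J
q2 (melt at 0 °C): 135.4 × 333.0 = 45088 J
q3 (heat water 0.0→100.0 °C): 135.4 × 4.21 × 100.0 = 57003 J
q4 (vaporize at 100 °C): 135.4 × 2254.0 = 305192 J
q5 (heat steam 100.0→145.4 °C): 135.4 × 1.98 × 45.4 = 12171 J
Total: 6984 + 45088 + 57003 + 305192 + 12171 = 426438 J = 426 kJ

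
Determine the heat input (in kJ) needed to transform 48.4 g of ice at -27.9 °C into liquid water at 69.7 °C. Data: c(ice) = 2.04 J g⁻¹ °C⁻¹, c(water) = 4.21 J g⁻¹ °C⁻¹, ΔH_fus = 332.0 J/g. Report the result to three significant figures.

q1 (heat ice -27.9→0.0 °C): 48.4 × 2.04 × 27.9 = 2755 J
q2 (melt at 0 °C): 48.4 × 332.0 = 16069 J
q3 (heat water 0.0→69.7 °C): 48.4 × 4.21 × 69.7 = 14202 J
Total: 2755 + 16069 + 14202 = 33026 J = 33.0 kJ

q = 33.0 kJ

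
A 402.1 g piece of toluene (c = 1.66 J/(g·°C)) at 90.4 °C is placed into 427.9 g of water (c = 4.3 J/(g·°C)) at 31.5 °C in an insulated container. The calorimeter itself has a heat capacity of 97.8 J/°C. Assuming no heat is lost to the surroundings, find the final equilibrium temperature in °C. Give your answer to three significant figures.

Heat lost by toluene = heat gained by water + calorimeter.
(402.1)(1.66)(90.4 − T) = [(427.9)(4.3) + 97.8](T − 31.5)
667.486 (90.4 − T) = 1937.77 (T − 31.5)
60341 − 667.486 T = 1937.77 T − 61040
121381 = 2605.256 T
T = 46.59 °C

T_f = 46.6 °C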